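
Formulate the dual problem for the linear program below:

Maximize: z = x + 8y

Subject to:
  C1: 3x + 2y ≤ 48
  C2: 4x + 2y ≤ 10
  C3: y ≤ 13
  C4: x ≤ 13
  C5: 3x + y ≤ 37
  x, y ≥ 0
Minimize: z = 48y1 + 10y2 + 13y3 + 13y4 + 37y5

Subject to:
  C1: -3y1 - 4y2 - y4 - 3y5 ≤ -1
  C2: -2y1 - 2y2 - y3 - y5 ≤ -8
  y1, y2, y3, y4, y5 ≥ 0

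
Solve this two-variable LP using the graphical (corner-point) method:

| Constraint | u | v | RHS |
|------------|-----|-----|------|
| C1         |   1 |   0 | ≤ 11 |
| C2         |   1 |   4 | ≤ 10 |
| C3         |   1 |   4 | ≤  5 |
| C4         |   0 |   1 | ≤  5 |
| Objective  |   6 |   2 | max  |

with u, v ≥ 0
u = 5, v = 0, z = 30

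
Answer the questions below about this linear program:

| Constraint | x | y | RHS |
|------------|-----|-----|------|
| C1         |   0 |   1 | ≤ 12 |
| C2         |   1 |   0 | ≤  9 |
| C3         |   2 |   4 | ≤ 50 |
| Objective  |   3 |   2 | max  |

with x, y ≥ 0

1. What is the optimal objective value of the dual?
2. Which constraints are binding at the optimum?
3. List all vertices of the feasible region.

1. 43 (by strong duality, equal to the primal optimum)
2. C2, C3
3. (0, 0), (9, 0), (9, 8), (1, 12), (0, 12)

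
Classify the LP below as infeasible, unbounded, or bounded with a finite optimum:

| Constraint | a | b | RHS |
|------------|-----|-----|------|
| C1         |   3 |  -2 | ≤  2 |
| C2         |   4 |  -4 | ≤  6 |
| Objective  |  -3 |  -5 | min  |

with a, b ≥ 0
Feasible point: (0, 0) satisfies every constraint, so the LP is feasible.
Direction d = (0, 1): for each constraint row a, a·d ≤ 0 —
  (3)(0) + (-2)(1) = -2 ≤ 0
  (4)(0) + (-4)(1) = -4 ≤ 0
and d ≥ 0, so (0, 0) + t·d stays feasible for every t ≥ 0. Along this ray z = -3a - 5b changes by -5 per unit t, so z → −∞.

Unbounded — the objective can decrease without bound over the feasible region.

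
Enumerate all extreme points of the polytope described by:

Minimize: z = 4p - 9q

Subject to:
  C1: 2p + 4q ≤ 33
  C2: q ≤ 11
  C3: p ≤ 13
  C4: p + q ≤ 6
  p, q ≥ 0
Each vertex is the intersection of two constraint boundaries that also satisfies all remaining constraints:
  p = 0 and q = 0 → (0, 0)
  p + q = 6 and q = 0 → (6, 0)
  p + q = 6 and p = 0 → (0, 6)

Vertices: (0, 0), (6, 0), (0, 6)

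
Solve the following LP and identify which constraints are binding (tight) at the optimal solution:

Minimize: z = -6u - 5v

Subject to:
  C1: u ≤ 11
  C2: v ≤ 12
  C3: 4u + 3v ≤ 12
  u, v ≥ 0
Optimal: u = 0, v = 4
Binding: C3, u ≥ 0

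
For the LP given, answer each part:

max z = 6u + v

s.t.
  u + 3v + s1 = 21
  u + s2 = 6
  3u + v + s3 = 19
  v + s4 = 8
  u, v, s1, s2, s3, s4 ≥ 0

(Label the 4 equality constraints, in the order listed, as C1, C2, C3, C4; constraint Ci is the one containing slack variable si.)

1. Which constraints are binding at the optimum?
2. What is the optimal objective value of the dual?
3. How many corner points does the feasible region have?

1. C2, C3
2. 37 (by strong duality, equal to the primal optimum)
3. 5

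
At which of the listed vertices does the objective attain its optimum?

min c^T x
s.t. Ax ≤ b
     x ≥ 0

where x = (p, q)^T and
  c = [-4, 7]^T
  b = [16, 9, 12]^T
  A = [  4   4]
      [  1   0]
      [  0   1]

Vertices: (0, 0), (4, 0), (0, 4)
(4, 0) with z = -16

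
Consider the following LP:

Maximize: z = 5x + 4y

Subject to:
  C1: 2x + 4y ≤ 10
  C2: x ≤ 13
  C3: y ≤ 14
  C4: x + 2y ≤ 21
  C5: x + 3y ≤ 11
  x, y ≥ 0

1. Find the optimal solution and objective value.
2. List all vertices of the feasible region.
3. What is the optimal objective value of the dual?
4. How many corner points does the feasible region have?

1. x = 5, y = 0, z = 25
2. (0, 0), (5, 0), (0, 2.5)
3. 25 (by strong duality, equal to the primal optimum)
4. 3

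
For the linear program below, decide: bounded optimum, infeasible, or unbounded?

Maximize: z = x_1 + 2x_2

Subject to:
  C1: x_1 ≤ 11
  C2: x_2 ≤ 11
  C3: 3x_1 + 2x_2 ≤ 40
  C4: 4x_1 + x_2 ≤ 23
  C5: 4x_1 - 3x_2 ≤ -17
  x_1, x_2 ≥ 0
The point (3, 11) satisfies every constraint, so the LP is feasible; the constraints give x_1 ≤ 11 and x_2 ≤ 11, which with x_1, x_2 ≥ 0 keep the feasible region inside a bounded box. A feasible, bounded LP attains a finite optimum at a vertex.

Evaluating z = x_1 + 2x_2 at each vertex:
  (0, 5.667): z = 11.33
  (3.25, 10): z = 23.25
  (3, 11): z = 25
  (0, 11): z = 22

The LP has an optimal solution: (3, 11) with z = 25.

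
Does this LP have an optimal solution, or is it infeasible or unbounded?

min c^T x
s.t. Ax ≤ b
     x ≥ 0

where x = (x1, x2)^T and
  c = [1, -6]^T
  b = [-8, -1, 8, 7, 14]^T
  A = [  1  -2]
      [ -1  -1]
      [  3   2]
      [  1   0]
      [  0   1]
The point (0, 4) satisfies every constraint, so the LP is feasible; the constraints give x1 ≤ 7 and x2 ≤ 14, which with x1, x2 ≥ 0 keep the feasible region inside a bounded box. A feasible, bounded LP attains a finite optimum at a vertex.

Bounded optimum: z* = -24 at (0, 4).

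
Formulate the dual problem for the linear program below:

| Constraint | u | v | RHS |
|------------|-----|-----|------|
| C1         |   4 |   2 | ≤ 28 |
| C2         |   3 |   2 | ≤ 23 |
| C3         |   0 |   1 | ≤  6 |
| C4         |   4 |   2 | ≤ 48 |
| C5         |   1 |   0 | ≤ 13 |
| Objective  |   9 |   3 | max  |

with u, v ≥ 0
Minimize: z = 28y1 + 23y2 + 6y3 + 48y4 + 13y5

Subject to:
  C1: -4y1 - 3y2 - 4y4 - y5 ≤ -9
  C2: -2y1 - 2y2 - y3 - 2y4 ≤ -3
  y1, y2, y3, y4, y5 ≥ 0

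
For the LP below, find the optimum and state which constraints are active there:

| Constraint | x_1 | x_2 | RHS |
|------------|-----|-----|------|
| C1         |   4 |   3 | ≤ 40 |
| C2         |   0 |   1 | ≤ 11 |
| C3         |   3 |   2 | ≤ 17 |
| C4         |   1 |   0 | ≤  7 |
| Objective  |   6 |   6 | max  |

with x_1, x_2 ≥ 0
Optimal: x_1 = 0, x_2 = 8.5
Binding: C3, x_1 ≥ 0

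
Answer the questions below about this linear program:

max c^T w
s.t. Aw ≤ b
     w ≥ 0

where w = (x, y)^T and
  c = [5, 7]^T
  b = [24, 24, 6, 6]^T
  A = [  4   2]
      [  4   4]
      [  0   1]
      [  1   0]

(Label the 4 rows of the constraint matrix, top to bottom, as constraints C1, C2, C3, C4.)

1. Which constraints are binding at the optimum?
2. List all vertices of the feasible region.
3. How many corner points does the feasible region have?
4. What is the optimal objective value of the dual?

1. C2, C3, x ≥ 0
2. (0, 0), (6, 0), (0, 6)
3. 3
4. 42 (by strong duality, equal to the primal optimum)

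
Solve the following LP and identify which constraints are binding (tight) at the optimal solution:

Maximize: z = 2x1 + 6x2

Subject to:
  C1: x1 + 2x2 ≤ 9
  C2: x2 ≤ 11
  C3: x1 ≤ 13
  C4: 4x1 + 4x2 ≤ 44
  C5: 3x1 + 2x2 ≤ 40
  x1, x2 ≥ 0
Optimal: x1 = 0, x2 = 4.5
Binding: C1, x1 ≥ 0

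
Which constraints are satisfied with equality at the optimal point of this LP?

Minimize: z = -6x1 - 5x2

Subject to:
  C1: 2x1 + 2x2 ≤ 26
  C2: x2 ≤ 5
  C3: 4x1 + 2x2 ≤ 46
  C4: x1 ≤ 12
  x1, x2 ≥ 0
Optimal: x1 = 10, x2 = 3
Slack at optimum:
  C1: slack = 0 (binding)
  C2: slack = 2
  C3: slack = 0 (binding)
  C4: slack = 2
  x1 ≥ 0: x1 = 10
  x2 ≥ 0: x2 = 3
Binding constraints: C1, C3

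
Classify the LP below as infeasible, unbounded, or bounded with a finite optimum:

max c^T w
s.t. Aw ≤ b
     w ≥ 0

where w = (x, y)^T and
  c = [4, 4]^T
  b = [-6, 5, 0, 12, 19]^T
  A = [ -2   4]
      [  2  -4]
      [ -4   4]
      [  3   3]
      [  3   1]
One constraint requires 2x - 4y ≤ 5, while the constraint -2x + 4y ≤ -6 is equivalent to 2x - 4y ≥ 6. Together they would need 6 ≤ 2x - 4y ≤ 5, which is impossible since 6 > 5. No point satisfies all constraints.

Infeasible — the constraint set is empty.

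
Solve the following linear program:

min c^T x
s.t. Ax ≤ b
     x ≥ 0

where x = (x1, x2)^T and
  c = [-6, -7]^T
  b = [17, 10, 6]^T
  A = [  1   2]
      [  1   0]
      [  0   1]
Each vertex is the intersection of two constraint boundaries that also satisfies all remaining constraints:
  x1 = 0 and x2 = 0 → (0, 0)
  x1 = 10 and x2 = 0 → (10, 0)
  x1 + 2x2 = 17 and x1 = 10 → (10, 3.5)
  x1 + 2x2 = 17 and x2 = 6 → (5, 6)
  x2 = 6 and x1 = 0 → (0, 6)

Evaluating z = -6x1 - 7x2 at each vertex:
  (0, 0): z = 0
  (10, 0): z = -60
  (10, 3.5): z = -84.5
  (5, 6): z = -72
  (0, 6): z = -42

The minimum is at (10, 3.5) with z = -84.5.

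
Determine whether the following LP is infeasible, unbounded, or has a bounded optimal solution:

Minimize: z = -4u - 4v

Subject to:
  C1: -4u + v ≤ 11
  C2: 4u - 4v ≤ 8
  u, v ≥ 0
Feasible point: (0, 0) satisfies every constraint, so the LP is feasible.
Direction d = (1, 1): for each constraint row a, a·d ≤ 0 —
  (-4)(1) + (1)(1) = -3 ≤ 0
  (4)(1) + (-4)(1) = 0 ≤ 0
and d ≥ 0, so (0, 0) + t·d stays feasible for every t ≥ 0. Along this ray z = -4u - 4v changes by -8 per unit t, so z → −∞.

Unbounded — the objective can decrease without bound over the feasible region.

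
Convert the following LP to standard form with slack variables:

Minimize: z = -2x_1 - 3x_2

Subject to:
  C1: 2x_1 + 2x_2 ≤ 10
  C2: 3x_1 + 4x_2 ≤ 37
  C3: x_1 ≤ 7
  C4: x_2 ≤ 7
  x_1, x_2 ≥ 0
min z = -2x_1 - 3x_2

s.t.
  2x_1 + 2x_2 + s1 = 10
  3x_1 + 4x_2 + s2 = 37
  x_1 + s3 = 7
  x_2 + s4 = 7
  x_1, x_2, s1, s2, s3, s4 ≥ 0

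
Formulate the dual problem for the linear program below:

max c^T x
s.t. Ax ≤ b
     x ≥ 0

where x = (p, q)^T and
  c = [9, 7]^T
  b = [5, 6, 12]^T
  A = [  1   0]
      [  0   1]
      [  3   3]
Minimize: z = 5y1 + 6y2 + 12y3

Subject to:
  C1: -y1 - 3y3 ≤ -9
  C2: -y2 - 3y3 ≤ -7
  y1, y2, y3 ≥ 0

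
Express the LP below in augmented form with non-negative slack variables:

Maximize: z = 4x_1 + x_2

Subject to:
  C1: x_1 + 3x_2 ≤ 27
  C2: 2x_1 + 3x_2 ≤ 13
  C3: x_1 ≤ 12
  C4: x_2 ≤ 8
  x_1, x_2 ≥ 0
max z = 4x_1 + x_2

s.t.
  x_1 + 3x_2 + s1 = 27
  2x_1 + 3x_2 + s2 = 13
  x_1 + s3 = 12
  x_2 + s4 = 8
  x_1, x_2, s1, s2, s3, s4 ≥ 0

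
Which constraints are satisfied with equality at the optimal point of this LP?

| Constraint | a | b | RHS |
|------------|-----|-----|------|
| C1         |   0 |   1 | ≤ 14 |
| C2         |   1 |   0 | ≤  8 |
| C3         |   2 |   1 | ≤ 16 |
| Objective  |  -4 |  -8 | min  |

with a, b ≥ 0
Optimal: a = 1, b = 14
Binding: C1, C3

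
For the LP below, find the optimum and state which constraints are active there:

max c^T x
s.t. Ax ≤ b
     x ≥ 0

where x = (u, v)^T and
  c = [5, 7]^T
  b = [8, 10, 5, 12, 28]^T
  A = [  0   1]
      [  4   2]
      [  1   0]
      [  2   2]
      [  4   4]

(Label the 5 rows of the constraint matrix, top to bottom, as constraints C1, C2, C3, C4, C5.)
Optimal: u = 0, v = 5
Slack at optimum:
  C1: slack = 3
  C2: slack = 0 (binding)
  C3: slack = 5
  C4: slack = 2
  C5: slack = 8
  u ≥ 0: u = 0 (binding)
  v ≥ 0: v = 5
Binding constraints: C2, u ≥ 0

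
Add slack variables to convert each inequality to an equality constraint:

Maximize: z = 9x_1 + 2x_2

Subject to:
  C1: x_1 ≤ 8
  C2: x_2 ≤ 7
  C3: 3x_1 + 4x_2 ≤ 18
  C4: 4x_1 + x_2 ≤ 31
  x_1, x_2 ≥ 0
max z = 9x_1 + 2x_2

s.t.
  x_1 + s1 = 8
  x_2 + s2 = 7
  3x_1 + 4x_2 + s3 = 18
  4x_1 + x_2 + s4 = 31
  x_1, x_2, s1, s2, s3, s4 ≥ 0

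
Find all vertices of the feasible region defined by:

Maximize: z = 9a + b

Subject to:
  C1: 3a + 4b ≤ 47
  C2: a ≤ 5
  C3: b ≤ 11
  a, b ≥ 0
Each vertex is the intersection of two constraint boundaries that also satisfies all remaining constraints:
  a = 0 and b = 0 → (0, 0)
  a = 5 and b = 0 → (5, 0)
  3a + 4b = 47 and a = 5 → (5, 8)
  3a + 4b = 47 and b = 11 → (1, 11)
  b = 11 and a = 0 → (0, 11)

Vertices: (0, 0), (5, 0), (5, 8), (1, 11), (0, 11)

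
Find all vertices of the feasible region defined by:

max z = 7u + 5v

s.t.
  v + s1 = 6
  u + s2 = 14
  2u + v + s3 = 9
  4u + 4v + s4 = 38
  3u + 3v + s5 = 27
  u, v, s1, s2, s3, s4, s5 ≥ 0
Each vertex is the intersection of two constraint boundaries that also satisfies all remaining constraints:
  u = 0 and v = 0 → (0, 0)
  2u + v = 9 and v = 0 → (4.5, 0)
  v = 6 and 2u + v = 9 → (1.5, 6)
  v = 6 and u = 0 → (0, 6)

Vertices: (0, 0), (4.5, 0), (1.5, 6), (0, 6)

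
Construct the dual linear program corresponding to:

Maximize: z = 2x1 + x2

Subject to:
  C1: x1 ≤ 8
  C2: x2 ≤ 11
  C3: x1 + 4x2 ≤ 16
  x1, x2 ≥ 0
Minimize: z = 8y1 + 11y2 + 16y3

Subject to:
  C1: -y1 - y3 ≤ -2
  C2: -y2 - 4y3 ≤ -1
  y1, y2, y3 ≥ 0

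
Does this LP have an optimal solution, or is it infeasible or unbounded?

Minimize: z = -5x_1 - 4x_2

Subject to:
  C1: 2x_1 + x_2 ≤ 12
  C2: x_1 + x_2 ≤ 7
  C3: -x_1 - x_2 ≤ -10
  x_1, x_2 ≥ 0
C2 requires x_1 + x_2 ≤ 7, while C3 (-x_1 - x_2 ≤ -10) is equivalent to x_1 + x_2 ≥ 10. Together they would need 10 ≤ x_1 + x_2 ≤ 7, which is impossible since 10 > 7. No point satisfies all constraints.

Infeasible — the constraint set is empty.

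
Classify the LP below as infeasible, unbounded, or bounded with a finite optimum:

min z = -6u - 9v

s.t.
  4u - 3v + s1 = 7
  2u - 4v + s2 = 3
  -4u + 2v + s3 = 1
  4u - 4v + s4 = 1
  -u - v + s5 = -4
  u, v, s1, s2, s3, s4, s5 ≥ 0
Feasible point: (2, 2) satisfies every constraint, so the LP is feasible.
Direction d = (3, 4): for each constraint row a, a·d ≤ 0 —
  (4)(3) + (-3)(4) = 0 ≤ 0
  (2)(3) + (-4)(4) = -10 ≤ 0
  (-4)(3) + (2)(4) = -4 ≤ 0
  (4)(3) + (-4)(4) = -4 ≤ 0
  (-1)(3) + (-1)(4) = -7 ≤ 0
and d ≥ 0, so (2, 2) + t·d stays feasible for every t ≥ 0. Along this ray z = -6u - 9v changes by -54 per unit t, so z → −∞.

The LP is unbounded; z can be made arbitrarily small.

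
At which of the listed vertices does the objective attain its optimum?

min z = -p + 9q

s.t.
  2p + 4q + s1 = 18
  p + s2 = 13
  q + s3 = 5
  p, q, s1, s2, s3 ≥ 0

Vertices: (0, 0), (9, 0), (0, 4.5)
Evaluating z = -p + 9q at each vertex:
  (0, 0): z = 0
  (9, 0): z = -9
  (0, 4.5): z = 40.5

The smallest value is z = -9, attained at (9, 0).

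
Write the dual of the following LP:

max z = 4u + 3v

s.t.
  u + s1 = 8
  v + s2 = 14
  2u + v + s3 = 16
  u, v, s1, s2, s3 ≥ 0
Minimize: z = 8y1 + 14y2 + 16y3

Subject to:
  C1: -y1 - 2y3 ≤ -4
  C2: -y2 - y3 ≤ -3
  y1, y2, y3 ≥ 0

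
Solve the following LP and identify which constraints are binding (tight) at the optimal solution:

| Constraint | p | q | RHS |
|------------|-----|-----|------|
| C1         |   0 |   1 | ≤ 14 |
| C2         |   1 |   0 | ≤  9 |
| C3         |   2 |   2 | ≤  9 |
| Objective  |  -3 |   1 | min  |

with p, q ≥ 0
Optimal: p = 4.5, q = 0
Binding: C3, q ≥ 0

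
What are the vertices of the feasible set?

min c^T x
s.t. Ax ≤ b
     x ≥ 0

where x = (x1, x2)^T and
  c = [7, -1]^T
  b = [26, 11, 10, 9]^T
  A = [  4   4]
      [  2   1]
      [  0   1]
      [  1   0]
Each vertex is the intersection of two constraint boundaries that also satisfies all remaining constraints:
  x1 = 0 and x2 = 0 → (0, 0)
  2x1 + x2 = 11 and x2 = 0 → (5.5, 0)
  4x1 + 4x2 = 26 and 2x1 + x2 = 11 → (4.5, 2)
  4x1 + 4x2 = 26 and x1 = 0 → (0, 6.5)

Vertices: (0, 0), (5.5, 0), (4.5, 2), (0, 6.5)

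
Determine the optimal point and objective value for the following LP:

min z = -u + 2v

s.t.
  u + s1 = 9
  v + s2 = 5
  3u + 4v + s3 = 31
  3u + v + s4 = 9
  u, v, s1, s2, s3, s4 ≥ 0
Each vertex is the intersection of two constraint boundaries that also satisfies all remaining constraints:
  u = 0 and v = 0 → (0, 0)
  3u + v = 9 and v = 0 → (3, 0)
  v = 5 and 3u + v = 9 → (1.333, 5)
  v = 5 and u = 0 → (0, 5)

Evaluating z = -u + 2v at each vertex:
  (0, 0): z = 0
  (3, 0): z = -3
  (1.333, 5): z = 8.667
  (0, 5): z = 10

The minimum is at (3, 0) with z = -3.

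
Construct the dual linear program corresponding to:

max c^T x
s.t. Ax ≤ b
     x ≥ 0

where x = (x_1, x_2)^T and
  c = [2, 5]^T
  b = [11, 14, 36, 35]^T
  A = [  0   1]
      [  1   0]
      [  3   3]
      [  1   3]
Minimize: z = 11y1 + 14y2 + 36y3 + 35y4

Subject to:
  C1: -y2 - 3y3 - y4 ≤ -2
  C2: -y1 - 3y3 - 3y4 ≤ -5
  y1, y2, y3, y4 ≥ 0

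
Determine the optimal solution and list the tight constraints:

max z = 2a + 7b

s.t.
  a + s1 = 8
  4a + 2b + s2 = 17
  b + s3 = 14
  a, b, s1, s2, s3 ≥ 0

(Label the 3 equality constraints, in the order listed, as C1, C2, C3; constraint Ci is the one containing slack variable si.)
Optimal: a = 0, b = 8.5
Binding: C2, a ≥ 0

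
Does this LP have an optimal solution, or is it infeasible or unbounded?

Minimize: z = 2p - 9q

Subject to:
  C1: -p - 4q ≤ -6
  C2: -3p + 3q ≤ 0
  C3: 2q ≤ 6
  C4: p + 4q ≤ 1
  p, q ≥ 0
C4 requires p + 4q ≤ 1, while C1 (-p - 4q ≤ -6) is equivalent to p + 4q ≥ 6. Together they would need 6 ≤ p + 4q ≤ 1, which is impossible since 6 > 1. No point satisfies all constraints.

Infeasible: no point satisfies all constraints simultaneously.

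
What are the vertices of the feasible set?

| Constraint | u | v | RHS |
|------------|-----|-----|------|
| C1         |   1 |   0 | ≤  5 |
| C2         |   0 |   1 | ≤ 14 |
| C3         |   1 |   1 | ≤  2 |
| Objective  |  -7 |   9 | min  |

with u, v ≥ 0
Each vertex is the intersection of two constraint boundaries that also satisfies all remaining constraints:
  u = 0 and v = 0 → (0, 0)
  u + v = 2 and v = 0 → (2, 0)
  u + v = 2 and u = 0 → (0, 2)

Vertices: (0, 0), (2, 0), (0, 2)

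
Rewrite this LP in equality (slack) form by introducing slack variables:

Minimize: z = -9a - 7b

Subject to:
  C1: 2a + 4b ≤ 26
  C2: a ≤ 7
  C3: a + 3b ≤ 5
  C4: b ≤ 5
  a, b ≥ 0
min z = -9a - 7b

s.t.
  2a + 4b + s1 = 26
  a + s2 = 7
  a + 3b + s3 = 5
  b + s4 = 5
  a, b, s1, s2, s3, s4 ≥ 0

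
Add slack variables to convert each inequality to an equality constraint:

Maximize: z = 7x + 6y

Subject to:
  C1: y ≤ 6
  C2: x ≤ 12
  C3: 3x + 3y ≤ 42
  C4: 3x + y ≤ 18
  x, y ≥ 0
max z = 7x + 6y

s.t.
  y + s1 = 6
  x + s2 = 12
  3x + 3y + s3 = 42
  3x + y + s4 = 18
  x, y, s1, s2, s3, s4 ≥ 0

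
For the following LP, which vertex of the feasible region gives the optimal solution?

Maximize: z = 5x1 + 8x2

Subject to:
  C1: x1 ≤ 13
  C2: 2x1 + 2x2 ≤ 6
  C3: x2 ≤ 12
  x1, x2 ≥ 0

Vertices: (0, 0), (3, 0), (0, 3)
Evaluating z = 5x1 + 8x2 at each vertex:
  (0, 0): z = 0
  (3, 0): z = 15
  (0, 3): z = 24

The largest value is z = 24, attained at (0, 3).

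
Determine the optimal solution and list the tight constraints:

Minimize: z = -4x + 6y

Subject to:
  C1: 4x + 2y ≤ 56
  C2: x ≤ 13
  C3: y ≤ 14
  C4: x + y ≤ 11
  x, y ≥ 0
Optimal: x = 11, y = 0
Slack at optimum:
  C1: slack = 12
  C2: slack = 2
  C3: slack = 14
  C4: slack = 0 (binding)
  x ≥ 0: x = 11
  y ≥ 0: y = 0 (binding)
Binding constraints: C4, y ≥ 0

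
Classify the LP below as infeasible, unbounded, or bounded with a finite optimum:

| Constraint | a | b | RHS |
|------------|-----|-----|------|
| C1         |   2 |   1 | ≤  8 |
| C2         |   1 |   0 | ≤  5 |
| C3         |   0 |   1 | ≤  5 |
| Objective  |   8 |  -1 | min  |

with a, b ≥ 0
The point (0, 5) satisfies every constraint, so the LP is feasible; the constraints give a ≤ 5 and b ≤ 5, which with a, b ≥ 0 keep the feasible region inside a bounded box. A feasible, bounded LP attains a finite optimum at a vertex.

Evaluating z = 8a - b at each vertex:
  (0, 0): z = 0
  (4, 0): z = 32
  (1.5, 5): z = 7
  (0, 5): z = -5

Feasible with finite optimum z* = -5 at (0, 5).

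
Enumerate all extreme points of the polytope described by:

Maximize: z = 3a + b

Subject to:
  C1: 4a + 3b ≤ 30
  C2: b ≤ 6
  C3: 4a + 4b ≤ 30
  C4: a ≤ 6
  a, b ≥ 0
Each vertex is the intersection of two constraint boundaries that also satisfies all remaining constraints:
  a = 0 and b = 0 → (0, 0)
  a = 6 and b = 0 → (6, 0)
  4a + 4b = 30 and a = 6 → (6, 1.5)
  b = 6 and 4a + 4b = 30 → (1.5, 6)
  b = 6 and a = 0 → (0, 6)

Vertices: (0, 0), (6, 0), (6, 1.5), (1.5, 6), (0, 6)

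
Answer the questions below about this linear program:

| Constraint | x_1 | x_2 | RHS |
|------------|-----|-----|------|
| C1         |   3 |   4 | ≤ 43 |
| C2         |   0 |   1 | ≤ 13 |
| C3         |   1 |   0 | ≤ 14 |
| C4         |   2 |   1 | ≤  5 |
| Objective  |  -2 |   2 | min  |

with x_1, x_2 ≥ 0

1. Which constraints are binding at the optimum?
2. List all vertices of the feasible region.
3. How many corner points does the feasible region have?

1. C4, x_2 ≥ 0
2. (0, 0), (2.5, 0), (0, 5)
3. 3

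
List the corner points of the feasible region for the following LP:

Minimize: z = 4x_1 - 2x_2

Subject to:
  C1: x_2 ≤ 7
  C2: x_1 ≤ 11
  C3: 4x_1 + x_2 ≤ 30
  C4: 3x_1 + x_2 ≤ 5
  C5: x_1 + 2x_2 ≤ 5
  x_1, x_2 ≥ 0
Each vertex is the intersection of two constraint boundaries that also satisfies all remaining constraints:
  x_1 = 0 and x_2 = 0 → (0, 0)
  3x_1 + x_2 = 5 and x_2 = 0 → (1.667, 0)
  3x_1 + x_2 = 5 and x_1 + 2x_2 = 5 → (1, 2)
  x_1 + 2x_2 = 5 and x_1 = 0 → (0, 2.5)

Vertices: (0, 0), (1.667, 0), (1, 2), (0, 2.5)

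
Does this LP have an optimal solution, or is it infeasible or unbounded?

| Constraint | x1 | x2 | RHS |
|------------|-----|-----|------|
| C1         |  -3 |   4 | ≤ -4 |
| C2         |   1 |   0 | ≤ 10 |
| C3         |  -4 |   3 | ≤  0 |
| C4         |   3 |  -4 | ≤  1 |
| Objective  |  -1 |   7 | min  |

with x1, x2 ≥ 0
C4 requires 3x1 - 4x2 ≤ 1, while C1 (-3x1 + 4x2 ≤ -4) is equivalent to 3x1 - 4x2 ≥ 4. Together they would need 4 ≤ 3x1 - 4x2 ≤ 1, which is impossible since 4 > 1. No point satisfies all constraints.

Infeasible: no point satisfies all constraints simultaneously.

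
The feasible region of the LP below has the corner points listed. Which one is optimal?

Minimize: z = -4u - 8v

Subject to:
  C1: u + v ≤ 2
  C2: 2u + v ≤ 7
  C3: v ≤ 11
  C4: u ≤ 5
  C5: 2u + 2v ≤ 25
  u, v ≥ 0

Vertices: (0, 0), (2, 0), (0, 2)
(0, 2) with z = -16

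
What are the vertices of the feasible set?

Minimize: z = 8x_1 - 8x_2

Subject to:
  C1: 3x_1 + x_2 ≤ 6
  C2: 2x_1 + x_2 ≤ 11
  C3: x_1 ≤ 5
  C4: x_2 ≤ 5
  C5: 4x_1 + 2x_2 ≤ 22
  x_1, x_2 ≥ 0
Each vertex is the intersection of two constraint boundaries that also satisfies all remaining constraints:
  x_1 = 0 and x_2 = 0 → (0, 0)
  3x_1 + x_2 = 6 and x_2 = 0 → (2, 0)
  3x_1 + x_2 = 6 and x_2 = 5 → (0.3333, 5)
  x_2 = 5 and x_1 = 0 → (0, 5)

Vertices: (0, 0), (2, 0), (0.3333, 5), (0, 5)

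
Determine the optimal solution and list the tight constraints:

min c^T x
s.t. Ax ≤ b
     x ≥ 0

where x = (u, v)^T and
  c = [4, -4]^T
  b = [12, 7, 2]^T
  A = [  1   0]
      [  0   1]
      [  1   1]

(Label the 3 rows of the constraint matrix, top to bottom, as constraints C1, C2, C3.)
Optimal: u = 0, v = 2
Slack at optimum:
  C1: slack = 12
  C2: slack = 5
  C3: slack = 0 (binding)
  u ≥ 0: u = 0 (binding)
  v ≥ 0: v = 2
Binding constraints: C3, u ≥ 0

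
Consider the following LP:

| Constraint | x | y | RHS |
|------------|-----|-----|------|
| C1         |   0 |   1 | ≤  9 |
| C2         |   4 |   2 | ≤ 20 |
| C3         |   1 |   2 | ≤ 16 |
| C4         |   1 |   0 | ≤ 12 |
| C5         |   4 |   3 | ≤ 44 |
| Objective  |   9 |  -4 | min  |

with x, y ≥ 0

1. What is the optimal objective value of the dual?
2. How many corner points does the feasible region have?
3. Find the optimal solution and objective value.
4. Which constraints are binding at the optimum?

1. -32 (by strong duality, equal to the primal optimum)
2. 4
3. x = 0, y = 8, z = -32
4. C3, x ≥ 0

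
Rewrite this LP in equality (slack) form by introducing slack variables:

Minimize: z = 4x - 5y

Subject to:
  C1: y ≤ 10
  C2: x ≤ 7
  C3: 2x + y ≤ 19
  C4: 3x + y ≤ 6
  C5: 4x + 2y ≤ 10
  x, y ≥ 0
min z = 4x - 5y

s.t.
  y + s1 = 10
  x + s2 = 7
  2x + y + s3 = 19
  3x + y + s4 = 6
  4x + 2y + s5 = 10
  x, y, s1, s2, s3, s4, s5 ≥ 0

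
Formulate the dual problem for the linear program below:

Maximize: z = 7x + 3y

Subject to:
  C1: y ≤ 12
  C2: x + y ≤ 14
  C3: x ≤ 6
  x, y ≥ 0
Minimize: z = 12y1 + 14y2 + 6y3

Subject to:
  C1: -y2 - y3 ≤ -7
  C2: -y1 - y2 ≤ -3
  y1, y2, y3 ≥ 0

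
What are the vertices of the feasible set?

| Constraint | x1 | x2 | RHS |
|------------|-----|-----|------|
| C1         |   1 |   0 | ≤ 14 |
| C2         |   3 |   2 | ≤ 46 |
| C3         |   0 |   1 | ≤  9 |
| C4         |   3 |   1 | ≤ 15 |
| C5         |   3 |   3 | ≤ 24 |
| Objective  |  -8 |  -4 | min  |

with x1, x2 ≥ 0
Each vertex is the intersection of two constraint boundaries that also satisfies all remaining constraints:
  x1 = 0 and x2 = 0 → (0, 0)
  3x1 + x2 = 15 and x2 = 0 → (5, 0)
  3x1 + x2 = 15 and 3x1 + 3x2 = 24 → (3.5, 4.5)
  3x1 + 3x2 = 24 and x1 = 0 → (0, 8)

Vertices: (0, 0), (5, 0), (3.5, 4.5), (0, 8)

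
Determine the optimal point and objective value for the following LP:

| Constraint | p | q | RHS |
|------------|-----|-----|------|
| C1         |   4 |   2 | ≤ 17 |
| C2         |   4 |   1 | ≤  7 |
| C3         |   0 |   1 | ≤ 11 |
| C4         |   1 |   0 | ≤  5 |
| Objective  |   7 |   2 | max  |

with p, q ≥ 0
p = 0, q = 7, z = 14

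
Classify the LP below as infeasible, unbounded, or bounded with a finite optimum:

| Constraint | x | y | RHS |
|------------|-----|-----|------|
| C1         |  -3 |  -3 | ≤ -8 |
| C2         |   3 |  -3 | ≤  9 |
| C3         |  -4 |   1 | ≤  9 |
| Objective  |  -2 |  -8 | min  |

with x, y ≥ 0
Feasible point: (0, 3) satisfies every constraint, so the LP is feasible.
Direction d = (1, 1): for each constraint row a, a·d ≤ 0 —
  (-3)(1) + (-3)(1) = -6 ≤ 0
  (3)(1) + (-3)(1) = 0 ≤ 0
  (-4)(1) + (1)(1) = -3 ≤ 0
and d ≥ 0, so (0, 3) + t·d stays feasible for every t ≥ 0. Along this ray z = -2x - 8y changes by -10 per unit t, so z → −∞.

Unbounded — the objective can decrease without bound over the feasible region.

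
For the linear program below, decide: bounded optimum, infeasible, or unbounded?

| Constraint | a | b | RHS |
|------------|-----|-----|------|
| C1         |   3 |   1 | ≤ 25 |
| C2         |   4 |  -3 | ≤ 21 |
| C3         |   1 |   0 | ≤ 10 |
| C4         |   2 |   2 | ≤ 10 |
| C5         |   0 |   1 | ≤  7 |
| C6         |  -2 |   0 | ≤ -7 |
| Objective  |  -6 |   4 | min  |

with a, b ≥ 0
The point (5, 0) satisfies every constraint, so the LP is feasible; the constraints give a ≤ 10 and b ≤ 7, which with a, b ≥ 0 keep the feasible region inside a bounded box. A feasible, bounded LP attains a finite optimum at a vertex.

Feasible with finite optimum z* = -30 at (5, 0).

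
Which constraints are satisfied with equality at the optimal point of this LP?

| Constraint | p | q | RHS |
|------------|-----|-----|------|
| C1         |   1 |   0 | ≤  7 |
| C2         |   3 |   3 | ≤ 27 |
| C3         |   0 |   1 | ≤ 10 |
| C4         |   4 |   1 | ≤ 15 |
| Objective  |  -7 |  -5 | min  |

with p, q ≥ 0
Optimal: p = 2, q = 7
Slack at optimum:
  C1: slack = 5
  C2: slack = 0 (binding)
  C3: slack = 3
  C4: slack = 0 (binding)
  p ≥ 0: p = 2
  q ≥ 0: q = 7
Binding constraints: C2, C4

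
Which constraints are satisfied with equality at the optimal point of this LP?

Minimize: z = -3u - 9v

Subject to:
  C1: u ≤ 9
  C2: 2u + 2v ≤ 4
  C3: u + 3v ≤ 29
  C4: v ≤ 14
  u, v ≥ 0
Optimal: u = 0, v = 2
Binding: C2, u ≥ 0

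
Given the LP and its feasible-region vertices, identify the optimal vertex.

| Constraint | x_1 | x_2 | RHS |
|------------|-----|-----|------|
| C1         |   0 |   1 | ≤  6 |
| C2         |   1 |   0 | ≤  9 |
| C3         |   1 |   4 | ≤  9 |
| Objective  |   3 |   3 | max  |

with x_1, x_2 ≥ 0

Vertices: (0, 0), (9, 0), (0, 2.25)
Evaluating z = 3x_1 + 3x_2 at each vertex:
  (0, 0): z = 0
  (9, 0): z = 27
  (0, 2.25): z = 6.75

The largest value is z = 27, attained at (9, 0).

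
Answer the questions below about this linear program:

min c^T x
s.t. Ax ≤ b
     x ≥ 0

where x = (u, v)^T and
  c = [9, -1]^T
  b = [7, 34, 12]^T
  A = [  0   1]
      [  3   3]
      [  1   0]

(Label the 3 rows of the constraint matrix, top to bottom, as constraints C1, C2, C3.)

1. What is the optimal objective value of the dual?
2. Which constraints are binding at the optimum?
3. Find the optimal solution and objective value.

1. -7 (by strong duality, equal to the primal optimum)
2. C1, u ≥ 0
3. u = 0, v = 7, z = -7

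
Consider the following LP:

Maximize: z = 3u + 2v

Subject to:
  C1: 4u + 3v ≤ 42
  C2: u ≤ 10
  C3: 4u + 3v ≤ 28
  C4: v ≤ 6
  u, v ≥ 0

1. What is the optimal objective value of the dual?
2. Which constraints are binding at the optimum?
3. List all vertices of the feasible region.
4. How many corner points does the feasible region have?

1. 21 (by strong duality, equal to the primal optimum)
2. C3, v ≥ 0
3. (0, 0), (7, 0), (2.5, 6), (0, 6)
4. 4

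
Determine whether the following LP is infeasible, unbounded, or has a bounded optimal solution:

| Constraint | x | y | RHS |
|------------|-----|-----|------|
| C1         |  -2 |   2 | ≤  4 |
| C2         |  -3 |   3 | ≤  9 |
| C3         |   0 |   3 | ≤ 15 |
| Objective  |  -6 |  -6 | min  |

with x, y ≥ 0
Feasible point: (0, 0) satisfies every constraint, so the LP is feasible.
Direction d = (1, 0): for each constraint row a, a·d ≤ 0 —
  (-2)(1) + (2)(0) = -2 ≤ 0
  (-3)(1) + (3)(0) = -3 ≤ 0
  (0)(1) + (3)(0) = 0 ≤ 0
and d ≥ 0, so (0, 0) + t·d stays feasible for every t ≥ 0. Along this ray z = -6x - 6y changes by -6 per unit t, so z → −∞.

The LP is unbounded; z can be made arbitrarily small.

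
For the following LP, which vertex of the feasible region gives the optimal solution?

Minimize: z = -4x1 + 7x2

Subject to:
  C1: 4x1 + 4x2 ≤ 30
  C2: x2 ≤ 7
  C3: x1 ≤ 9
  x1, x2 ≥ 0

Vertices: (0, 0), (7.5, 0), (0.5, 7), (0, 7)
Evaluating z = -4x1 + 7x2 at each vertex:
  (0, 0): z = 0
  (7.5, 0): z = -30
  (0.5, 7): z = 47
  (0, 7): z = 49

The smallest value is z = -30, attained at (7.5, 0).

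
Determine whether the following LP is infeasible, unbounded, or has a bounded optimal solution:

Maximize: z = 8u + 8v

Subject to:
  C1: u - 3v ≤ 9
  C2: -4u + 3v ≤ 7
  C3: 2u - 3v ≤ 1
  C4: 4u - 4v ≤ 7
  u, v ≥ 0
Feasible point: (0, 0) satisfies every constraint, so the LP is feasible.
Direction d = (1, 1): for each constraint row a, a·d ≤ 0 —
  (1)(1) + (-3)(1) = -2 ≤ 0
  (-4)(1) + (3)(1) = -1 ≤ 0
  (2)(1) + (-3)(1) = -1 ≤ 0
  (4)(1) + (-4)(1) = 0 ≤ 0
and d ≥ 0, so (0, 0) + t·d stays feasible for every t ≥ 0. Along this ray z = 8u + 8v changes by 16 per unit t, so z → +∞.

Unbounded — the objective can increase without bound over the feasible region.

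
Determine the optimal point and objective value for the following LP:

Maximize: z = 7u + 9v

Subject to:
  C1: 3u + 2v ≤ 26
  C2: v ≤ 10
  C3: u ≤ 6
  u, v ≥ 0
u = 2, v = 10, z = 104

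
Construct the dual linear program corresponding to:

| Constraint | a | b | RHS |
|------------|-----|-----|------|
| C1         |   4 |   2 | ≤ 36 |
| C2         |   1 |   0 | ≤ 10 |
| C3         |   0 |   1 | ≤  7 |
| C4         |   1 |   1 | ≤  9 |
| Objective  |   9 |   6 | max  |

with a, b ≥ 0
Minimize: z = 36y1 + 10y2 + 7y3 + 9y4

Subject to:
  C1: -4y1 - y2 - y4 ≤ -9
  C2: -2y1 - y3 - y4 ≤ -6
  y1, y2, y3, y4 ≥ 0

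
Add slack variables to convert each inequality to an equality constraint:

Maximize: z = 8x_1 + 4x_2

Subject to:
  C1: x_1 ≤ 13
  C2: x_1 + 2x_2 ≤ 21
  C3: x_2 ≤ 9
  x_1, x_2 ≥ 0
max z = 8x_1 + 4x_2

s.t.
  x_1 + s1 = 13
  x_1 + 2x_2 + s2 = 21
  x_2 + s3 = 9
  x_1, x_2, s1, s2, s3 ≥ 0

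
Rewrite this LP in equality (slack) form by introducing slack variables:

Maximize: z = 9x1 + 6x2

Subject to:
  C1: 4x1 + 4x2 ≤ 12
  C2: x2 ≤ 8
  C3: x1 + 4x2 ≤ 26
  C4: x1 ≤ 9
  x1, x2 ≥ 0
max z = 9x1 + 6x2

s.t.
  4x1 + 4x2 + s1 = 12
  x2 + s2 = 8
  x1 + 4x2 + s3 = 26
  x1 + s4 = 9
  x1, x2, s1, s2, s3, s4 ≥ 0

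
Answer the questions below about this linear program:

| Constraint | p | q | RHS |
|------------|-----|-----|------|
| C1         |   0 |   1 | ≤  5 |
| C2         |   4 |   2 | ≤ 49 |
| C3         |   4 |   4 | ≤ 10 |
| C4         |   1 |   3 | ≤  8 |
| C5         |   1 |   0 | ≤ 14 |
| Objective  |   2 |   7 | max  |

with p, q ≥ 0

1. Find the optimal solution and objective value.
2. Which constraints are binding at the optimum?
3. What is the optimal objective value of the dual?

1. p = 0, q = 2.5, z = 17.5
2. C3, p ≥ 0
3. 17.5 (by strong duality, equal to the primal optimum)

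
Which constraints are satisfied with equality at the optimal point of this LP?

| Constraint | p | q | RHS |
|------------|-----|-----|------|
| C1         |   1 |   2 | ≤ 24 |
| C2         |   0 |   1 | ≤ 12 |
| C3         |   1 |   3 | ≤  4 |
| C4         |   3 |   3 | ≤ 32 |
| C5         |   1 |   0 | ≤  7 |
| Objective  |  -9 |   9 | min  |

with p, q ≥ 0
Optimal: p = 4, q = 0
Slack at optimum:
  C1: slack = 20
  C2: slack = 12
  C3: slack = 0 (binding)
  C4: slack = 20
  C5: slack = 3
  p ≥ 0: p = 4
  q ≥ 0: q = 0 (binding)
Binding constraints: C3, q ≥ 0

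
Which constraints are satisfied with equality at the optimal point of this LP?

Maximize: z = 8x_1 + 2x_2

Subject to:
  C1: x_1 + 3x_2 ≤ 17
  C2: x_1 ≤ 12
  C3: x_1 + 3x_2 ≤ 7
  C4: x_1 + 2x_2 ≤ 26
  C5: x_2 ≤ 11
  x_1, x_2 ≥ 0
Optimal: x_1 = 7, x_2 = 0
Binding: C3, x_2 ≥ 0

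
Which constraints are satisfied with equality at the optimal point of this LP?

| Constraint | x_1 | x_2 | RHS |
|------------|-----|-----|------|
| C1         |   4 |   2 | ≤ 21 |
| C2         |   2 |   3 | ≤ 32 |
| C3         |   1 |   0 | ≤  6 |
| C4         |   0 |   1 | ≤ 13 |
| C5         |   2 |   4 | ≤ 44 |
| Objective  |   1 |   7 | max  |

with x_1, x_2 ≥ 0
Optimal: x_1 = 0, x_2 = 10.5
Slack at optimum:
  C1: slack = 0 (binding)
  C2: slack = 0.5
  C3: slack = 6
  C4: slack = 2.5
  C5: slack = 2
  x_1 ≥ 0: x_1 = 0 (binding)
  x_2 ≥ 0: x_2 = 10.5
Binding constraints: C1, x_1 ≥ 0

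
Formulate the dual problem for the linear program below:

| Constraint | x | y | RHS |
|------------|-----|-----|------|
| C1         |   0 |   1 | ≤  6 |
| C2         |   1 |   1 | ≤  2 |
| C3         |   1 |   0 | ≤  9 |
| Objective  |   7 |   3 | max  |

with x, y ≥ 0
Minimize: z = 6y1 + 2y2 + 9y3

Subject to:
  C1: -y2 - y3 ≤ -7
  C2: -y1 - y2 ≤ -3
  y1, y2, y3 ≥ 0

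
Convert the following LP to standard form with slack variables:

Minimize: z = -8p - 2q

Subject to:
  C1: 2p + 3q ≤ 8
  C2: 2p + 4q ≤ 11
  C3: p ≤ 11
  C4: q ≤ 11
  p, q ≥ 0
min z = -8p - 2q

s.t.
  2p + 3q + s1 = 8
  2p + 4q + s2 = 11
  p + s3 = 11
  q + s4 = 11
  p, q, s1, s2, s3, s4 ≥ 0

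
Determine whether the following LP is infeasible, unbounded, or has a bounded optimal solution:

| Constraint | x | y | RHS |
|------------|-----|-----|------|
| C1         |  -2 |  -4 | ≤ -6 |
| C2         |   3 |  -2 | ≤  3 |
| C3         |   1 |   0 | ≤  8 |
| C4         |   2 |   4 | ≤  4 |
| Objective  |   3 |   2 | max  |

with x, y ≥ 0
C4 requires 2x + 4y ≤ 4, while C1 (-2x - 4y ≤ -6) is equivalent to 2x + 4y ≥ 6. Together they would need 6 ≤ 2x + 4y ≤ 4, which is impossible since 6 > 4. No point satisfies all constraints.

Infeasible — the constraint set is empty.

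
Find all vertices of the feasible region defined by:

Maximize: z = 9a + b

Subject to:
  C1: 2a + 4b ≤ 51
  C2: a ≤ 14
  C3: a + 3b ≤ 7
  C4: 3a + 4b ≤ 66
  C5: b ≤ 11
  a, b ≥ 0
Each vertex is the intersection of two constraint boundaries that also satisfies all remaining constraints:
  a = 0 and b = 0 → (0, 0)
  a + 3b = 7 and b = 0 → (7, 0)
  a + 3b = 7 and a = 0 → (0, 2.333)

Vertices: (0, 0), (7, 0), (0, 2.333)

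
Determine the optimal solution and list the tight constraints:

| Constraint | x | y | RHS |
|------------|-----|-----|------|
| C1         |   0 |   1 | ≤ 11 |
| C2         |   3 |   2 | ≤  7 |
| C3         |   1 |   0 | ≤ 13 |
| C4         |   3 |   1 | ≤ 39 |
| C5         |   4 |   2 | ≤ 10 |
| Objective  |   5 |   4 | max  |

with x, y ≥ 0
Optimal: x = 0, y = 3.5
Binding: C2, x ≥ 0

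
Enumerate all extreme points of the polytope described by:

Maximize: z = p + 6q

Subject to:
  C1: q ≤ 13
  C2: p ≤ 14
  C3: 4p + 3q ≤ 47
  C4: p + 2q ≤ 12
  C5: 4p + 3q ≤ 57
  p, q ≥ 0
Each vertex is the intersection of two constraint boundaries that also satisfies all remaining constraints:
  p = 0 and q = 0 → (0, 0)
  4p + 3q = 47 and q = 0 → (11.75, 0)
  4p + 3q = 47 and p + 2q = 12 → (11.6, 0.2)
  p + 2q = 12 and p = 0 → (0, 6)

Vertices: (0, 0), (11.75, 0), (11.6, 0.2), (0, 6)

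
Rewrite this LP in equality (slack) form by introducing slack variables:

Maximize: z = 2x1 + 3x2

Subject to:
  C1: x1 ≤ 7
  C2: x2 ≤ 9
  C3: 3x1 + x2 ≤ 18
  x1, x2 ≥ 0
max z = 2x1 + 3x2

s.t.
  x1 + s1 = 7
  x2 + s2 = 9
  3x1 + x2 + s3 = 18
  x1, x2, s1, s2, s3 ≥ 0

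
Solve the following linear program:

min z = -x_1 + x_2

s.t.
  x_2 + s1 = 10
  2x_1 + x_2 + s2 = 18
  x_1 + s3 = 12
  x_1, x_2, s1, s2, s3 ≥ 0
x_1 = 9, x_2 = 0, z = -9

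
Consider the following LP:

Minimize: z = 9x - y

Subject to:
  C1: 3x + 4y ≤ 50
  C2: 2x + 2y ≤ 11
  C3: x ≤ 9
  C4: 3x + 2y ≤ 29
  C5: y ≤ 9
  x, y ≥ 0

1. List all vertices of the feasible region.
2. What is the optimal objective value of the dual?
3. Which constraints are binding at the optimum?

1. (0, 0), (5.5, 0), (0, 5.5)
2. -5.5 (by strong duality, equal to the primal optimum)
3. C2, x ≥ 0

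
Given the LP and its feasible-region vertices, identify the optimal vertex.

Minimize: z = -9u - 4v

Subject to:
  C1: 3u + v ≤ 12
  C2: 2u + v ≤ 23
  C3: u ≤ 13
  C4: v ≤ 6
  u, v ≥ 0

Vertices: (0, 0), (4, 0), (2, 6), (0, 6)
(2, 6) with z = -42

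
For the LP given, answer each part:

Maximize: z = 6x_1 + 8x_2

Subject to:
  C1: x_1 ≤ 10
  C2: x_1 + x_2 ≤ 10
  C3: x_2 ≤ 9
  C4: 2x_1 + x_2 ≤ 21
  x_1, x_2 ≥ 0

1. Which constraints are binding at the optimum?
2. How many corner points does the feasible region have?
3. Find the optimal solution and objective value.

1. C2, C3
2. 4
3. x_1 = 1, x_2 = 9, z = 78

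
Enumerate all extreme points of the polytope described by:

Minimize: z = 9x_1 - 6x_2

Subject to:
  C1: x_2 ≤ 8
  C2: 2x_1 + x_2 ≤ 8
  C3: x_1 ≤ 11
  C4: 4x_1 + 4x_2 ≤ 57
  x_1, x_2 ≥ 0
Each vertex is the intersection of two constraint boundaries that also satisfies all remaining constraints:
  x_1 = 0 and x_2 = 0 → (0, 0)
  2x_1 + x_2 = 8 and x_2 = 0 → (4, 0)
  x_2 = 8 and 2x_1 + x_2 = 8 → (0, 8)

Vertices: (0, 0), (4, 0), (0, 8)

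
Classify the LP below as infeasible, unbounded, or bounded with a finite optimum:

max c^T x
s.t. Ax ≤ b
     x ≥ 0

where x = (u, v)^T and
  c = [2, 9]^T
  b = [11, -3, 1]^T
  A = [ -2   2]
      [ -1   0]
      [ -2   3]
Feasible point: (3, 0) satisfies every constraint, so the LP is feasible.
Direction d = (1, 0): for each constraint row a, a·d ≤ 0 —
  (-2)(1) + (2)(0) = -2 ≤ 0
  (-1)(1) + (0)(0) = -1 ≤ 0
  (-2)(1) + (3)(0) = -2 ≤ 0
and d ≥ 0, so (3, 0) + t·d stays feasible for every t ≥ 0. Along this ray z = 2u + 9v changes by 2 per unit t, so z → +∞.

Unbounded — the objective can increase without bound over the feasible region.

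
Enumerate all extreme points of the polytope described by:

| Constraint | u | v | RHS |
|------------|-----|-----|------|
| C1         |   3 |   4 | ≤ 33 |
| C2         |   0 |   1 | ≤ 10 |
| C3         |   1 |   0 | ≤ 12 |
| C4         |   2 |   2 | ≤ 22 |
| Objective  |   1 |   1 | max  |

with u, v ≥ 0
Each vertex is the intersection of two constraint boundaries that also satisfies all remaining constraints:
  u = 0 and v = 0 → (0, 0)
  3u + 4v = 33 and 2u + 2v = 22 → (11, 0)
  3u + 4v = 33 and u = 0 → (0, 8.25)

Vertices: (0, 0), (11, 0), (0, 8.25)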